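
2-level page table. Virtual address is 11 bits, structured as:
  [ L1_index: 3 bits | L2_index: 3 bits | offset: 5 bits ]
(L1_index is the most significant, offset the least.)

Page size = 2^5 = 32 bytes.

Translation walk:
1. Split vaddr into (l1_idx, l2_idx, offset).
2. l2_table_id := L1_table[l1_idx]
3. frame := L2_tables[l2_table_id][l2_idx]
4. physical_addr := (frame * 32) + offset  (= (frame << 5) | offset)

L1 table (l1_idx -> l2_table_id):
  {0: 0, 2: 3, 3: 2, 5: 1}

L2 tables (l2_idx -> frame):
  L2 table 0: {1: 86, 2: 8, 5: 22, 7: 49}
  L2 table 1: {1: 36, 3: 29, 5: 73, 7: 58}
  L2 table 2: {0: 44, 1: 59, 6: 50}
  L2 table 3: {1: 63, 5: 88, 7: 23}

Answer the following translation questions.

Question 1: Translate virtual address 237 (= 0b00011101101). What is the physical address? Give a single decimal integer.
vaddr = 237 = 0b00011101101
Split: l1_idx=0, l2_idx=7, offset=13
L1[0] = 0
L2[0][7] = 49
paddr = 49 * 32 + 13 = 1581

Answer: 1581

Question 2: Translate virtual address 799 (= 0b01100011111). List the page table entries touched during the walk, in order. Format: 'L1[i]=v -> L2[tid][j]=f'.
vaddr = 799 = 0b01100011111
Split: l1_idx=3, l2_idx=0, offset=31

Answer: L1[3]=2 -> L2[2][0]=44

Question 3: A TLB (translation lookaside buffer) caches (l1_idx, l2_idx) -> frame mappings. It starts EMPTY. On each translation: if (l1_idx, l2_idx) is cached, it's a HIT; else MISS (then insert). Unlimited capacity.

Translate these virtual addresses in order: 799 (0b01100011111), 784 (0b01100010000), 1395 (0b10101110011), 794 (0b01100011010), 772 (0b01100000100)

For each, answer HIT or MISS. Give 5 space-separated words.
vaddr=799: (3,0) not in TLB -> MISS, insert
vaddr=784: (3,0) in TLB -> HIT
vaddr=1395: (5,3) not in TLB -> MISS, insert
vaddr=794: (3,0) in TLB -> HIT
vaddr=772: (3,0) in TLB -> HIT

Answer: MISS HIT MISS HIT HIT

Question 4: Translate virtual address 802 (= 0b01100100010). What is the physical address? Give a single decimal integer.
Answer: 1890

Derivation:
vaddr = 802 = 0b01100100010
Split: l1_idx=3, l2_idx=1, offset=2
L1[3] = 2
L2[2][1] = 59
paddr = 59 * 32 + 2 = 1890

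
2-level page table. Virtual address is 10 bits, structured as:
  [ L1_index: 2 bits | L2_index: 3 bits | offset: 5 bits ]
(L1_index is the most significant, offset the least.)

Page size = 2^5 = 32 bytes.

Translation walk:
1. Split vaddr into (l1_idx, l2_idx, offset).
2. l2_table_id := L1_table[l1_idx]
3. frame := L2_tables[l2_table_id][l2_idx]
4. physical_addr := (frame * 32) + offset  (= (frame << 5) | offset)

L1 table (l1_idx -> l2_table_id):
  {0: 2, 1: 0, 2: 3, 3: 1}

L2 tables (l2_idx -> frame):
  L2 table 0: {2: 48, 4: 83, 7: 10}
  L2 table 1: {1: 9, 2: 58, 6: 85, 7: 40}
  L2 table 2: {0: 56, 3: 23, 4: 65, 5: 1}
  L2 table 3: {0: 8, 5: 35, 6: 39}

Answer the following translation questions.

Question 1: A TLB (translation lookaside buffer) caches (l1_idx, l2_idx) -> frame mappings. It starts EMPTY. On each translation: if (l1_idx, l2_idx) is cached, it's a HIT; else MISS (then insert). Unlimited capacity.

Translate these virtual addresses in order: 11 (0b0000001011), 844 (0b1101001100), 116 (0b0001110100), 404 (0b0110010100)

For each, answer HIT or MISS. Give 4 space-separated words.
vaddr=11: (0,0) not in TLB -> MISS, insert
vaddr=844: (3,2) not in TLB -> MISS, insert
vaddr=116: (0,3) not in TLB -> MISS, insert
vaddr=404: (1,4) not in TLB -> MISS, insert

Answer: MISS MISS MISS MISS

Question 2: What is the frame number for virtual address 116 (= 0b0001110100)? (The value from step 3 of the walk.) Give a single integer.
Answer: 23

Derivation:
vaddr = 116: l1_idx=0, l2_idx=3
L1[0] = 2; L2[2][3] = 23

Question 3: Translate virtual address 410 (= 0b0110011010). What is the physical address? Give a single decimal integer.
vaddr = 410 = 0b0110011010
Split: l1_idx=1, l2_idx=4, offset=26
L1[1] = 0
L2[0][4] = 83
paddr = 83 * 32 + 26 = 2682

Answer: 2682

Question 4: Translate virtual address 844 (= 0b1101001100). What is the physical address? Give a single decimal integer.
vaddr = 844 = 0b1101001100
Split: l1_idx=3, l2_idx=2, offset=12
L1[3] = 1
L2[1][2] = 58
paddr = 58 * 32 + 12 = 1868

Answer: 1868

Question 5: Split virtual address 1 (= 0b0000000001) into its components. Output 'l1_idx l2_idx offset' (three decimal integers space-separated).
vaddr = 1 = 0b0000000001
  top 2 bits -> l1_idx = 0
  next 3 bits -> l2_idx = 0
  bottom 5 bits -> offset = 1

Answer: 0 0 1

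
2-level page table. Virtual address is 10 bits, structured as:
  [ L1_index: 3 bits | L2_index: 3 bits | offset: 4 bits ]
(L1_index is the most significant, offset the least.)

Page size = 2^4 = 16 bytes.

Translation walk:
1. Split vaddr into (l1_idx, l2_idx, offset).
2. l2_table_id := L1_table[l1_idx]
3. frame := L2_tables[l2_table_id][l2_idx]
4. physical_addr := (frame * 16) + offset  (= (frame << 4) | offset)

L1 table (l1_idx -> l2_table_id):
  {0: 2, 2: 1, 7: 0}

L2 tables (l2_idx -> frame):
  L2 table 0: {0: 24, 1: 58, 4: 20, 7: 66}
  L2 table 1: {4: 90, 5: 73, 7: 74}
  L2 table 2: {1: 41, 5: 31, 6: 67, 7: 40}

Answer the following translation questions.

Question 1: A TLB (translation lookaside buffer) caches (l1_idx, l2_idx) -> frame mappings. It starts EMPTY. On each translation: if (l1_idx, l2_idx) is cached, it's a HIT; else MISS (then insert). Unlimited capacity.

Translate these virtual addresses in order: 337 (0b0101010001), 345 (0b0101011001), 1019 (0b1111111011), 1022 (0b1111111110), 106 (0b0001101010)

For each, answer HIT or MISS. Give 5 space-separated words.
vaddr=337: (2,5) not in TLB -> MISS, insert
vaddr=345: (2,5) in TLB -> HIT
vaddr=1019: (7,7) not in TLB -> MISS, insert
vaddr=1022: (7,7) in TLB -> HIT
vaddr=106: (0,6) not in TLB -> MISS, insert

Answer: MISS HIT MISS HIT MISS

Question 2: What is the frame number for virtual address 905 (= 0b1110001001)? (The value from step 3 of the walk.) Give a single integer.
Answer: 24

Derivation:
vaddr = 905: l1_idx=7, l2_idx=0
L1[7] = 0; L2[0][0] = 24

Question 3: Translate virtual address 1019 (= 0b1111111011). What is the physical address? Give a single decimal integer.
Answer: 1067

Derivation:
vaddr = 1019 = 0b1111111011
Split: l1_idx=7, l2_idx=7, offset=11
L1[7] = 0
L2[0][7] = 66
paddr = 66 * 16 + 11 = 1067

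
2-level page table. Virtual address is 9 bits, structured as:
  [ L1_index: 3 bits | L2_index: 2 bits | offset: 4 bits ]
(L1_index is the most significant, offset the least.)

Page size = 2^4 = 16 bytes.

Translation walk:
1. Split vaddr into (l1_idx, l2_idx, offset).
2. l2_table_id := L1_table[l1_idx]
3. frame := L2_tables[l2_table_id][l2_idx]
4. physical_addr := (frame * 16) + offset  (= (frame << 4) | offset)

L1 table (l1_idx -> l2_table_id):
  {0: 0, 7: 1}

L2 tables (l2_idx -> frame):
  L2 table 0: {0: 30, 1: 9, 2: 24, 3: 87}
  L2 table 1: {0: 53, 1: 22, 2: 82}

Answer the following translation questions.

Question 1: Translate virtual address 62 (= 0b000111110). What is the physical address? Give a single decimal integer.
Answer: 1406

Derivation:
vaddr = 62 = 0b000111110
Split: l1_idx=0, l2_idx=3, offset=14
L1[0] = 0
L2[0][3] = 87
paddr = 87 * 16 + 14 = 1406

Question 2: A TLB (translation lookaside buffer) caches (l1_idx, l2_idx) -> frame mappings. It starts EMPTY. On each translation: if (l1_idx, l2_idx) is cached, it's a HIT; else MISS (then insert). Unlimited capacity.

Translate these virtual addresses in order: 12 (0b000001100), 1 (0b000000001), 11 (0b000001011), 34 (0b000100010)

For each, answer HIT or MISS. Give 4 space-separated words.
Answer: MISS HIT HIT MISS

Derivation:
vaddr=12: (0,0) not in TLB -> MISS, insert
vaddr=1: (0,0) in TLB -> HIT
vaddr=11: (0,0) in TLB -> HIT
vaddr=34: (0,2) not in TLB -> MISS, insert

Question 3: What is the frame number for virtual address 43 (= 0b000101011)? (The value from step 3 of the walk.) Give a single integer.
vaddr = 43: l1_idx=0, l2_idx=2
L1[0] = 0; L2[0][2] = 24

Answer: 24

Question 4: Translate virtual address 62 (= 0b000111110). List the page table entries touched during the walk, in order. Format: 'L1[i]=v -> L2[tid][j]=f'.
vaddr = 62 = 0b000111110
Split: l1_idx=0, l2_idx=3, offset=14

Answer: L1[0]=0 -> L2[0][3]=87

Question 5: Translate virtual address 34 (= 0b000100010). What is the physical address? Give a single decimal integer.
vaddr = 34 = 0b000100010
Split: l1_idx=0, l2_idx=2, offset=2
L1[0] = 0
L2[0][2] = 24
paddr = 24 * 16 + 2 = 386

Answer: 386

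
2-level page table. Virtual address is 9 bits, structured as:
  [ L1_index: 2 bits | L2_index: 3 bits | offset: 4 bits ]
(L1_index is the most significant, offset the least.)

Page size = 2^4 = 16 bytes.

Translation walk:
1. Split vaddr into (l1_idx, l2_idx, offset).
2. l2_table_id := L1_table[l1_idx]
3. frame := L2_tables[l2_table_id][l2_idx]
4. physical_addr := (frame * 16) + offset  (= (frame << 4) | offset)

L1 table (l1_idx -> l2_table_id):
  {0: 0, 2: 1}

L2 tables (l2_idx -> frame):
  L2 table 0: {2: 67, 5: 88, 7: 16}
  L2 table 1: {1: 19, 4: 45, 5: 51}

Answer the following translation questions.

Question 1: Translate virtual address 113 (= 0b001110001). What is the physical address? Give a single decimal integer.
vaddr = 113 = 0b001110001
Split: l1_idx=0, l2_idx=7, offset=1
L1[0] = 0
L2[0][7] = 16
paddr = 16 * 16 + 1 = 257

Answer: 257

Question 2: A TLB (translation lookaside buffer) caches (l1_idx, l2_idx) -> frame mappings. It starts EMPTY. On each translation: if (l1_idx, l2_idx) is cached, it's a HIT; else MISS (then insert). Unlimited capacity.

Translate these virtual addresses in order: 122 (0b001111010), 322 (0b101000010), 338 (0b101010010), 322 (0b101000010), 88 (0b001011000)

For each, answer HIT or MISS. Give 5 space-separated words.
Answer: MISS MISS MISS HIT MISS

Derivation:
vaddr=122: (0,7) not in TLB -> MISS, insert
vaddr=322: (2,4) not in TLB -> MISS, insert
vaddr=338: (2,5) not in TLB -> MISS, insert
vaddr=322: (2,4) in TLB -> HIT
vaddr=88: (0,5) not in TLB -> MISS, insert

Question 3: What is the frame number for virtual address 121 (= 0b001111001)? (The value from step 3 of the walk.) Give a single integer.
vaddr = 121: l1_idx=0, l2_idx=7
L1[0] = 0; L2[0][7] = 16

Answer: 16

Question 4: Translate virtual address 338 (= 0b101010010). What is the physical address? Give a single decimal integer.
vaddr = 338 = 0b101010010
Split: l1_idx=2, l2_idx=5, offset=2
L1[2] = 1
L2[1][5] = 51
paddr = 51 * 16 + 2 = 818

Answer: 818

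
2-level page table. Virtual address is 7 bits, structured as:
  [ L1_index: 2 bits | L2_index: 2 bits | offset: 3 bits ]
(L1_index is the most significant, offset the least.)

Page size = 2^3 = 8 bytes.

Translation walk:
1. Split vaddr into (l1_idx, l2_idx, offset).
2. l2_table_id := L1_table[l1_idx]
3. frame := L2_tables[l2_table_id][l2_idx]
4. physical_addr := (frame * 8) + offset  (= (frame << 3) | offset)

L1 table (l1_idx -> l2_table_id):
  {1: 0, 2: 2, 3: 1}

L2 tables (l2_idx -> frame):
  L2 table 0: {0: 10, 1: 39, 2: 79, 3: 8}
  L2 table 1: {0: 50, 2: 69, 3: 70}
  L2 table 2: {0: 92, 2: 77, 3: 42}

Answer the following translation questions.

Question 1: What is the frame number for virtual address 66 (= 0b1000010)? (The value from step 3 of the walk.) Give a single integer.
Answer: 92

Derivation:
vaddr = 66: l1_idx=2, l2_idx=0
L1[2] = 2; L2[2][0] = 92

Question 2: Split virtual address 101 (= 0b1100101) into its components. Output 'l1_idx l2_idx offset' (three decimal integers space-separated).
vaddr = 101 = 0b1100101
  top 2 bits -> l1_idx = 3
  next 2 bits -> l2_idx = 0
  bottom 3 bits -> offset = 5

Answer: 3 0 5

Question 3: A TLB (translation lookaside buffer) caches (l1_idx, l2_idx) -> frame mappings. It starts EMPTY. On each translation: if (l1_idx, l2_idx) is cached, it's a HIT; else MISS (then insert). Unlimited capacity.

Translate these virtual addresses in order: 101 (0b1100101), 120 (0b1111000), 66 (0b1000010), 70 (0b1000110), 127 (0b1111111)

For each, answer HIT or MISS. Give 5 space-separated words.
Answer: MISS MISS MISS HIT HIT

Derivation:
vaddr=101: (3,0) not in TLB -> MISS, insert
vaddr=120: (3,3) not in TLB -> MISS, insert
vaddr=66: (2,0) not in TLB -> MISS, insert
vaddr=70: (2,0) in TLB -> HIT
vaddr=127: (3,3) in TLB -> HIT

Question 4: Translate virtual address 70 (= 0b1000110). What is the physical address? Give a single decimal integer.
Answer: 742

Derivation:
vaddr = 70 = 0b1000110
Split: l1_idx=2, l2_idx=0, offset=6
L1[2] = 2
L2[2][0] = 92
paddr = 92 * 8 + 6 = 742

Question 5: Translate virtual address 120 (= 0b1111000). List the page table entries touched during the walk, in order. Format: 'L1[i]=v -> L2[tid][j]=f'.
vaddr = 120 = 0b1111000
Split: l1_idx=3, l2_idx=3, offset=0

Answer: L1[3]=1 -> L2[1][3]=70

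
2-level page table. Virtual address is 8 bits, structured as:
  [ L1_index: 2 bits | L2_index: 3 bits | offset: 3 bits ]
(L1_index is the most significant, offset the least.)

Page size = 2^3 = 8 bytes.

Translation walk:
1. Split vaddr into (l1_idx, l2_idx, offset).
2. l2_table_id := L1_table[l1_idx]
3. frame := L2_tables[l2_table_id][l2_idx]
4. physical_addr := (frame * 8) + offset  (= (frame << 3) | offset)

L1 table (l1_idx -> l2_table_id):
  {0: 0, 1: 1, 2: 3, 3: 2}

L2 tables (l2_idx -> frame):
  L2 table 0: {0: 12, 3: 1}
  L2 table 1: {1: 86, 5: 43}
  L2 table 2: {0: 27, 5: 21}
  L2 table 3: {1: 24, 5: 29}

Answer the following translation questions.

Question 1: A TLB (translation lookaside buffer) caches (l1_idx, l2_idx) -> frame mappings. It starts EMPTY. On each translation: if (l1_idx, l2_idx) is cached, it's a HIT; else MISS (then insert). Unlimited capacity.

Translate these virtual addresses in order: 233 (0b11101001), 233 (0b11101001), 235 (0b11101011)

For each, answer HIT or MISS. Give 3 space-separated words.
Answer: MISS HIT HIT

Derivation:
vaddr=233: (3,5) not in TLB -> MISS, insert
vaddr=233: (3,5) in TLB -> HIT
vaddr=235: (3,5) in TLB -> HIT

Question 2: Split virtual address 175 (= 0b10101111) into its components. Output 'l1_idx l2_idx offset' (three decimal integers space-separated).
vaddr = 175 = 0b10101111
  top 2 bits -> l1_idx = 2
  next 3 bits -> l2_idx = 5
  bottom 3 bits -> offset = 7

Answer: 2 5 7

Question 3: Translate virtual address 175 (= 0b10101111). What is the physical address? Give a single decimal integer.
vaddr = 175 = 0b10101111
Split: l1_idx=2, l2_idx=5, offset=7
L1[2] = 3
L2[3][5] = 29
paddr = 29 * 8 + 7 = 239

Answer: 239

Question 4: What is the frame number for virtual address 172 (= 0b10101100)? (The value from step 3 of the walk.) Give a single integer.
Answer: 29

Derivation:
vaddr = 172: l1_idx=2, l2_idx=5
L1[2] = 3; L2[3][5] = 29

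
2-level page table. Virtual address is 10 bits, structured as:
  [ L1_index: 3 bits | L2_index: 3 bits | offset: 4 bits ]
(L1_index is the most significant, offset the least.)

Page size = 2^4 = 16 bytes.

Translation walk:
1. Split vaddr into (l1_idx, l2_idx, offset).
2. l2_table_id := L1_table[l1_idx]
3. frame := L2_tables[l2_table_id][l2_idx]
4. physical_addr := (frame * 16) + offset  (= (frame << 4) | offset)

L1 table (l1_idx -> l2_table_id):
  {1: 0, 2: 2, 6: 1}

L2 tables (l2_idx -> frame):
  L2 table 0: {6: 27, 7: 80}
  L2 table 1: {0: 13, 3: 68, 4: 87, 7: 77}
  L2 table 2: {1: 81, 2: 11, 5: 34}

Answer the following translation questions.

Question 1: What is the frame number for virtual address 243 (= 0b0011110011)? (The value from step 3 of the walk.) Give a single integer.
Answer: 80

Derivation:
vaddr = 243: l1_idx=1, l2_idx=7
L1[1] = 0; L2[0][7] = 80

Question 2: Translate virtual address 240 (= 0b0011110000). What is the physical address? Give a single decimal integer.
vaddr = 240 = 0b0011110000
Split: l1_idx=1, l2_idx=7, offset=0
L1[1] = 0
L2[0][7] = 80
paddr = 80 * 16 + 0 = 1280

Answer: 1280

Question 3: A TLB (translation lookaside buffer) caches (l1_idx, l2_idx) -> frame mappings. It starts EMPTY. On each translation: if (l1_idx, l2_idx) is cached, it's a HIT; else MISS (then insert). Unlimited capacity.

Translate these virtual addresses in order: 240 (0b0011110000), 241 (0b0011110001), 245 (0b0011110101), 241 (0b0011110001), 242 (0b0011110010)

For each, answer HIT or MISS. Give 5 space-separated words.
Answer: MISS HIT HIT HIT HIT

Derivation:
vaddr=240: (1,7) not in TLB -> MISS, insert
vaddr=241: (1,7) in TLB -> HIT
vaddr=245: (1,7) in TLB -> HIT
vaddr=241: (1,7) in TLB -> HIT
vaddr=242: (1,7) in TLB -> HIT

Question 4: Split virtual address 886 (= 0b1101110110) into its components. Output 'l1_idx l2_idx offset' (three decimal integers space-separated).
vaddr = 886 = 0b1101110110
  top 3 bits -> l1_idx = 6
  next 3 bits -> l2_idx = 7
  bottom 4 bits -> offset = 6

Answer: 6 7 6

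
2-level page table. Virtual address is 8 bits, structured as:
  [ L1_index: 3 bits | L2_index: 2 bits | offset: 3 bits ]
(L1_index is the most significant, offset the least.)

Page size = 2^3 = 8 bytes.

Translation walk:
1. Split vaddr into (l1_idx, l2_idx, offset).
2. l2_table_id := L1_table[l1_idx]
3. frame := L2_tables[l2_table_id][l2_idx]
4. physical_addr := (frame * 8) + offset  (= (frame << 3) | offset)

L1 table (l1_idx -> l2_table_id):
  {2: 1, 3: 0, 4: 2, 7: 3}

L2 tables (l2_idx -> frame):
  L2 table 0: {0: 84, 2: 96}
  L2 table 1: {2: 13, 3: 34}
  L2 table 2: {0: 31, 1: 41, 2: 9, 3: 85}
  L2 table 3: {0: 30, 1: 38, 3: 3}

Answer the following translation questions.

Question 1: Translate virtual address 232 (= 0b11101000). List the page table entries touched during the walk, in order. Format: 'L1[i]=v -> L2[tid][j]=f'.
Answer: L1[7]=3 -> L2[3][1]=38

Derivation:
vaddr = 232 = 0b11101000
Split: l1_idx=7, l2_idx=1, offset=0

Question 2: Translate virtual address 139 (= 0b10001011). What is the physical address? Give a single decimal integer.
Answer: 331

Derivation:
vaddr = 139 = 0b10001011
Split: l1_idx=4, l2_idx=1, offset=3
L1[4] = 2
L2[2][1] = 41
paddr = 41 * 8 + 3 = 331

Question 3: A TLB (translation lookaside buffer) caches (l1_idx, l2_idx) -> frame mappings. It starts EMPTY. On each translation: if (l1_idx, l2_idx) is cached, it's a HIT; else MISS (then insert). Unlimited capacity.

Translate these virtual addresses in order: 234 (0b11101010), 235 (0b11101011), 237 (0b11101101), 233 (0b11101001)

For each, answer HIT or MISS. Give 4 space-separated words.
Answer: MISS HIT HIT HIT

Derivation:
vaddr=234: (7,1) not in TLB -> MISS, insert
vaddr=235: (7,1) in TLB -> HIT
vaddr=237: (7,1) in TLB -> HIT
vaddr=233: (7,1) in TLB -> HIT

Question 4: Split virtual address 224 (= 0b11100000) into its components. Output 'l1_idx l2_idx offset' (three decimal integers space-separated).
vaddr = 224 = 0b11100000
  top 3 bits -> l1_idx = 7
  next 2 bits -> l2_idx = 0
  bottom 3 bits -> offset = 0

Answer: 7 0 0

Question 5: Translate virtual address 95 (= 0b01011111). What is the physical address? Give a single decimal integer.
Answer: 279

Derivation:
vaddr = 95 = 0b01011111
Split: l1_idx=2, l2_idx=3, offset=7
L1[2] = 1
L2[1][3] = 34
paddr = 34 * 8 + 7 = 279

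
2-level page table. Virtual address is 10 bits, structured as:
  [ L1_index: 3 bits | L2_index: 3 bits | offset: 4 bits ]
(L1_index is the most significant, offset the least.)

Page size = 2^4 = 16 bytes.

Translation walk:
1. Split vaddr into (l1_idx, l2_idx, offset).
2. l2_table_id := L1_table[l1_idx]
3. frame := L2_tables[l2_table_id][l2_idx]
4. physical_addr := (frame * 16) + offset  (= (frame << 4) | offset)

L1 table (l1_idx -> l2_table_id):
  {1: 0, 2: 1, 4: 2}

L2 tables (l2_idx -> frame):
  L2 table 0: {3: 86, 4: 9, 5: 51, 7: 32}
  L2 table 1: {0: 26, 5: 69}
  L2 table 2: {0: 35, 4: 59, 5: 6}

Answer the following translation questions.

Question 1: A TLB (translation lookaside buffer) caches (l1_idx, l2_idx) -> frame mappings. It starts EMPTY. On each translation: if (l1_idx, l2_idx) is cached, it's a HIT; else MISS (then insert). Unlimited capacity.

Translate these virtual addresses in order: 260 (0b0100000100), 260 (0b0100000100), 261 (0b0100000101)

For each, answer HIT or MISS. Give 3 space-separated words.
Answer: MISS HIT HIT

Derivation:
vaddr=260: (2,0) not in TLB -> MISS, insert
vaddr=260: (2,0) in TLB -> HIT
vaddr=261: (2,0) in TLB -> HIT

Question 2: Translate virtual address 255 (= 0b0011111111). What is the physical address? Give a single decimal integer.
Answer: 527

Derivation:
vaddr = 255 = 0b0011111111
Split: l1_idx=1, l2_idx=7, offset=15
L1[1] = 0
L2[0][7] = 32
paddr = 32 * 16 + 15 = 527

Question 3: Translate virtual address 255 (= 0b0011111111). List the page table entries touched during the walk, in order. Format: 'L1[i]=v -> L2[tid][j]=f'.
vaddr = 255 = 0b0011111111
Split: l1_idx=1, l2_idx=7, offset=15

Answer: L1[1]=0 -> L2[0][7]=32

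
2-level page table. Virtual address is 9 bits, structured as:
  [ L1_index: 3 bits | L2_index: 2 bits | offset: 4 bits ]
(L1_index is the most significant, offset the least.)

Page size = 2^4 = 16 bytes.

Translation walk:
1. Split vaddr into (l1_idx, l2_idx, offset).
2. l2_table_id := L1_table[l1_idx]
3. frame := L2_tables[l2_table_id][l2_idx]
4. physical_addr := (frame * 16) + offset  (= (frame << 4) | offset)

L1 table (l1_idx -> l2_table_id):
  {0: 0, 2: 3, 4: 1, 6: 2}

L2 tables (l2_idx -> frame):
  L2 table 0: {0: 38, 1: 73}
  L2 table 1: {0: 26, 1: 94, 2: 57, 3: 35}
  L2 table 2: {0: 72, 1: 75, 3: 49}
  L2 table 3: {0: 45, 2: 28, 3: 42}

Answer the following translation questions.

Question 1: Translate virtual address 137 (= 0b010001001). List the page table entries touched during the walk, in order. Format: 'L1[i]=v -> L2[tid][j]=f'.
Answer: L1[2]=3 -> L2[3][0]=45

Derivation:
vaddr = 137 = 0b010001001
Split: l1_idx=2, l2_idx=0, offset=9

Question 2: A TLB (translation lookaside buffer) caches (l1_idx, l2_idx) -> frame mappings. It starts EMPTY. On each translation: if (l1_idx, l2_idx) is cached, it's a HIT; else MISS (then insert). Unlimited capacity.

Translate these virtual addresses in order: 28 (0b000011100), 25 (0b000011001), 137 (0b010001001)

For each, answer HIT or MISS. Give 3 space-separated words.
Answer: MISS HIT MISS

Derivation:
vaddr=28: (0,1) not in TLB -> MISS, insert
vaddr=25: (0,1) in TLB -> HIT
vaddr=137: (2,0) not in TLB -> MISS, insert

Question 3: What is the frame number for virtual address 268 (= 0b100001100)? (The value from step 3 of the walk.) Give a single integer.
Answer: 26

Derivation:
vaddr = 268: l1_idx=4, l2_idx=0
L1[4] = 1; L2[1][0] = 26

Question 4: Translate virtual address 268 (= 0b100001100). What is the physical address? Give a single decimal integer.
Answer: 428

Derivation:
vaddr = 268 = 0b100001100
Split: l1_idx=4, l2_idx=0, offset=12
L1[4] = 1
L2[1][0] = 26
paddr = 26 * 16 + 12 = 428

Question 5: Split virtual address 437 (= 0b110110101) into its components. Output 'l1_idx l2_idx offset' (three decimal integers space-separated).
vaddr = 437 = 0b110110101
  top 3 bits -> l1_idx = 6
  next 2 bits -> l2_idx = 3
  bottom 4 bits -> offset = 5

Answer: 6 3 5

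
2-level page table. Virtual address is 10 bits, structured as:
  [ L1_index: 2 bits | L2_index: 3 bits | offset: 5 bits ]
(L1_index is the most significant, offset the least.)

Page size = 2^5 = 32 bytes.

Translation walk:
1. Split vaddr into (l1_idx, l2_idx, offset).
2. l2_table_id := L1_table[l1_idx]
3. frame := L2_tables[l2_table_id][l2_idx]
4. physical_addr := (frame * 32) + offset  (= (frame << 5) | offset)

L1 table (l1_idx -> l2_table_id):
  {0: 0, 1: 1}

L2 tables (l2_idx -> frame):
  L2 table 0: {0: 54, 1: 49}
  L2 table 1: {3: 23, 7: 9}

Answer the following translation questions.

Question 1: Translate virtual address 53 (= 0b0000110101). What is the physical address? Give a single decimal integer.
vaddr = 53 = 0b0000110101
Split: l1_idx=0, l2_idx=1, offset=21
L1[0] = 0
L2[0][1] = 49
paddr = 49 * 32 + 21 = 1589

Answer: 1589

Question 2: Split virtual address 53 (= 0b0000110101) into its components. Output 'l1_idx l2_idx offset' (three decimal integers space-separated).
vaddr = 53 = 0b0000110101
  top 2 bits -> l1_idx = 0
  next 3 bits -> l2_idx = 1
  bottom 5 bits -> offset = 21

Answer: 0 1 21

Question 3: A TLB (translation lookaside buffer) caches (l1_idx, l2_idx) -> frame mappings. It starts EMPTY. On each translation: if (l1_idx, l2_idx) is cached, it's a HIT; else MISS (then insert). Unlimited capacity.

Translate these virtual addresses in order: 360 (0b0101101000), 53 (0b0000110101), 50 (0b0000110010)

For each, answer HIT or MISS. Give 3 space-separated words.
vaddr=360: (1,3) not in TLB -> MISS, insert
vaddr=53: (0,1) not in TLB -> MISS, insert
vaddr=50: (0,1) in TLB -> HIT

Answer: MISS MISS HIT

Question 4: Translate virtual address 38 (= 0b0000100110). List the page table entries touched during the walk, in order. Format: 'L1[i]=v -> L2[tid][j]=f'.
Answer: L1[0]=0 -> L2[0][1]=49

Derivation:
vaddr = 38 = 0b0000100110
Split: l1_idx=0, l2_idx=1, offset=6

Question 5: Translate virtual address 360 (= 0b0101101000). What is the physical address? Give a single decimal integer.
vaddr = 360 = 0b0101101000
Split: l1_idx=1, l2_idx=3, offset=8
L1[1] = 1
L2[1][3] = 23
paddr = 23 * 32 + 8 = 744

Answer: 744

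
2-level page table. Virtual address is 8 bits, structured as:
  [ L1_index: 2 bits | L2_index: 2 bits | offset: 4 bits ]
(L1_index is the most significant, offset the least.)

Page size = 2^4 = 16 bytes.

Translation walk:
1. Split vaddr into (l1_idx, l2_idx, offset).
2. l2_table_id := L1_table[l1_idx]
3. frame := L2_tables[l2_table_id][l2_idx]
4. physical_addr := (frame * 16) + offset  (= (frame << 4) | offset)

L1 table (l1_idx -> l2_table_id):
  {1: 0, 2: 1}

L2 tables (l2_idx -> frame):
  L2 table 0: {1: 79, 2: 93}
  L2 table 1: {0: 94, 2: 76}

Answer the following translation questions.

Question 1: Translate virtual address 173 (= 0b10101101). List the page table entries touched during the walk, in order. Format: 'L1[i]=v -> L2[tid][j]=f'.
Answer: L1[2]=1 -> L2[1][2]=76

Derivation:
vaddr = 173 = 0b10101101
Split: l1_idx=2, l2_idx=2, offset=13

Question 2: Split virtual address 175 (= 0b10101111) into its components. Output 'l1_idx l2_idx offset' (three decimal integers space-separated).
Answer: 2 2 15

Derivation:
vaddr = 175 = 0b10101111
  top 2 bits -> l1_idx = 2
  next 2 bits -> l2_idx = 2
  bottom 4 bits -> offset = 15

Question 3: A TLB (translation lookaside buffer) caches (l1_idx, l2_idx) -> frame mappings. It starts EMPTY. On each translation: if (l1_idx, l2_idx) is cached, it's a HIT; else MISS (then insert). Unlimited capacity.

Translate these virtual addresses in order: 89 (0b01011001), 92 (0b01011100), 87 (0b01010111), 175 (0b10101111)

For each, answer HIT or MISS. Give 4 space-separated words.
Answer: MISS HIT HIT MISS

Derivation:
vaddr=89: (1,1) not in TLB -> MISS, insert
vaddr=92: (1,1) in TLB -> HIT
vaddr=87: (1,1) in TLB -> HIT
vaddr=175: (2,2) not in TLB -> MISS, insert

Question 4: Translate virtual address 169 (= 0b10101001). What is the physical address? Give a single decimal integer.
Answer: 1225

Derivation:
vaddr = 169 = 0b10101001
Split: l1_idx=2, l2_idx=2, offset=9
L1[2] = 1
L2[1][2] = 76
paddr = 76 * 16 + 9 = 1225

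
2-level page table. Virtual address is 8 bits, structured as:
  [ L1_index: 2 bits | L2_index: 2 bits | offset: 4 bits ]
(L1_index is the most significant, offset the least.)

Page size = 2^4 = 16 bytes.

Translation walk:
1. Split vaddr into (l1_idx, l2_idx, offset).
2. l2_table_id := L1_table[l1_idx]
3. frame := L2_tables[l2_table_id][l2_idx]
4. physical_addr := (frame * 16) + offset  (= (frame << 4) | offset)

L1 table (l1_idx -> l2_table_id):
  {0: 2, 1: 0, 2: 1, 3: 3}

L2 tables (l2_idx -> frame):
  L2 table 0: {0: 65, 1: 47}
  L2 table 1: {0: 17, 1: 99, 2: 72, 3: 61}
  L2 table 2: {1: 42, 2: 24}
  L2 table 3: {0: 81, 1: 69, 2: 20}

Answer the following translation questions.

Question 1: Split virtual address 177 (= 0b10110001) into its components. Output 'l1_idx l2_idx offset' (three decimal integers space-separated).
vaddr = 177 = 0b10110001
  top 2 bits -> l1_idx = 2
  next 2 bits -> l2_idx = 3
  bottom 4 bits -> offset = 1

Answer: 2 3 1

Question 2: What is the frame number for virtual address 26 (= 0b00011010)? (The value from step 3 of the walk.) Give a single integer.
vaddr = 26: l1_idx=0, l2_idx=1
L1[0] = 2; L2[2][1] = 42

Answer: 42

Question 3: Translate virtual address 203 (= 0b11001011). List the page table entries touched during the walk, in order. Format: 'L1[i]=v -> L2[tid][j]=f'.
vaddr = 203 = 0b11001011
Split: l1_idx=3, l2_idx=0, offset=11

Answer: L1[3]=3 -> L2[3][0]=81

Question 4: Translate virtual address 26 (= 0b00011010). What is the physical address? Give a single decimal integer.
Answer: 682

Derivation:
vaddr = 26 = 0b00011010
Split: l1_idx=0, l2_idx=1, offset=10
L1[0] = 2
L2[2][1] = 42
paddr = 42 * 16 + 10 = 682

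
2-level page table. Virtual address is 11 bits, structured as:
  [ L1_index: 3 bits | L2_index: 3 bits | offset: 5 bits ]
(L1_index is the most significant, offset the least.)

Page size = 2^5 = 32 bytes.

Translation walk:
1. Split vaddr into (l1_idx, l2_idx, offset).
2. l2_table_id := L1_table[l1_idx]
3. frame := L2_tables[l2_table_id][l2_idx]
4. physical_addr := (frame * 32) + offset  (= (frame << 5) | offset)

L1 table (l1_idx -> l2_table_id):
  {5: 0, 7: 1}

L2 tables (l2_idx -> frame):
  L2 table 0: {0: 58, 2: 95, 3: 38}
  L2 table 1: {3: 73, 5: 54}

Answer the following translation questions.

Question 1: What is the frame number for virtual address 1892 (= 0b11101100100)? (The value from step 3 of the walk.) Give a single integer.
Answer: 73

Derivation:
vaddr = 1892: l1_idx=7, l2_idx=3
L1[7] = 1; L2[1][3] = 73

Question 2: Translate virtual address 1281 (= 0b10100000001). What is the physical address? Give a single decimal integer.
Answer: 1857

Derivation:
vaddr = 1281 = 0b10100000001
Split: l1_idx=5, l2_idx=0, offset=1
L1[5] = 0
L2[0][0] = 58
paddr = 58 * 32 + 1 = 1857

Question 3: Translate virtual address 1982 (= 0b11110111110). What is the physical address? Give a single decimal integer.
Answer: 1758

Derivation:
vaddr = 1982 = 0b11110111110
Split: l1_idx=7, l2_idx=5, offset=30
L1[7] = 1
L2[1][5] = 54
paddr = 54 * 32 + 30 = 1758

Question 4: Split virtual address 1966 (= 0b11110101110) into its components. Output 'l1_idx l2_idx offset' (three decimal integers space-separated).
vaddr = 1966 = 0b11110101110
  top 3 bits -> l1_idx = 7
  next 3 bits -> l2_idx = 5
  bottom 5 bits -> offset = 14

Answer: 7 5 14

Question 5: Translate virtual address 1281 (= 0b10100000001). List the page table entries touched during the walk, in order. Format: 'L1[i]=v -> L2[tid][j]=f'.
vaddr = 1281 = 0b10100000001
Split: l1_idx=5, l2_idx=0, offset=1

Answer: L1[5]=0 -> L2[0][0]=58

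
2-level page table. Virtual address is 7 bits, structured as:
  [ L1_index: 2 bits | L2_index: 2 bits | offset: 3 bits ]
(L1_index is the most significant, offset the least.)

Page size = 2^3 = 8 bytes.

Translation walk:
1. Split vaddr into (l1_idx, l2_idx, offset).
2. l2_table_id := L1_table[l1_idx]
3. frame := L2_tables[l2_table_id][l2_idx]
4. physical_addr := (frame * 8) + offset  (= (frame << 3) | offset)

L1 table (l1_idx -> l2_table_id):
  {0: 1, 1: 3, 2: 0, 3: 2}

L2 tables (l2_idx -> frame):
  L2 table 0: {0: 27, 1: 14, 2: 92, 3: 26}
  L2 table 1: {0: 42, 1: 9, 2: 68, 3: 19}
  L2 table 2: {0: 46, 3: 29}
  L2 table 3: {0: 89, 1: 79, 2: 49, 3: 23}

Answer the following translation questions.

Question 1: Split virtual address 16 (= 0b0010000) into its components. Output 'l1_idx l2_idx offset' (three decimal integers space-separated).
vaddr = 16 = 0b0010000
  top 2 bits -> l1_idx = 0
  next 2 bits -> l2_idx = 2
  bottom 3 bits -> offset = 0

Answer: 0 2 0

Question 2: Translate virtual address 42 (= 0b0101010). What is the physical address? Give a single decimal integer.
vaddr = 42 = 0b0101010
Split: l1_idx=1, l2_idx=1, offset=2
L1[1] = 3
L2[3][1] = 79
paddr = 79 * 8 + 2 = 634

Answer: 634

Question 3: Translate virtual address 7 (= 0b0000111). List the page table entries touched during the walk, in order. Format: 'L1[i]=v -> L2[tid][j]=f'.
vaddr = 7 = 0b0000111
Split: l1_idx=0, l2_idx=0, offset=7

Answer: L1[0]=1 -> L2[1][0]=42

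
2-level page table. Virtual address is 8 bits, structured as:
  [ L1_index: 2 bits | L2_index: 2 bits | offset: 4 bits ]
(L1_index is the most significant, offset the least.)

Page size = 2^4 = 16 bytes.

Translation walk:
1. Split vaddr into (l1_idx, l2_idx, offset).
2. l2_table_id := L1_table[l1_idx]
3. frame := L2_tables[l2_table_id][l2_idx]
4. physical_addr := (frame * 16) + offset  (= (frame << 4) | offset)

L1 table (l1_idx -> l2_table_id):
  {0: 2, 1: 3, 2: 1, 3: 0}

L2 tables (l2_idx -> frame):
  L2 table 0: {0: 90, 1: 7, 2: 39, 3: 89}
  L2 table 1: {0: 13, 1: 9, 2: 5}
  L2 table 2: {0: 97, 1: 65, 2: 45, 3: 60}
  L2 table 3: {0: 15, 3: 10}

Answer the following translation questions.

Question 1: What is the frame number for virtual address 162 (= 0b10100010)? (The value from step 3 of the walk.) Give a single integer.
vaddr = 162: l1_idx=2, l2_idx=2
L1[2] = 1; L2[1][2] = 5

Answer: 5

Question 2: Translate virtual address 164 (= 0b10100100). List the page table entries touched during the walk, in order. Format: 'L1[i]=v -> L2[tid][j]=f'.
Answer: L1[2]=1 -> L2[1][2]=5

Derivation:
vaddr = 164 = 0b10100100
Split: l1_idx=2, l2_idx=2, offset=4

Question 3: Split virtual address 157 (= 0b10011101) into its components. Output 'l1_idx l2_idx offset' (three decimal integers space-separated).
vaddr = 157 = 0b10011101
  top 2 bits -> l1_idx = 2
  next 2 bits -> l2_idx = 1
  bottom 4 bits -> offset = 13

Answer: 2 1 13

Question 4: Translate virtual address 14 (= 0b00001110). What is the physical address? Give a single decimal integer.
Answer: 1566

Derivation:
vaddr = 14 = 0b00001110
Split: l1_idx=0, l2_idx=0, offset=14
L1[0] = 2
L2[2][0] = 97
paddr = 97 * 16 + 14 = 1566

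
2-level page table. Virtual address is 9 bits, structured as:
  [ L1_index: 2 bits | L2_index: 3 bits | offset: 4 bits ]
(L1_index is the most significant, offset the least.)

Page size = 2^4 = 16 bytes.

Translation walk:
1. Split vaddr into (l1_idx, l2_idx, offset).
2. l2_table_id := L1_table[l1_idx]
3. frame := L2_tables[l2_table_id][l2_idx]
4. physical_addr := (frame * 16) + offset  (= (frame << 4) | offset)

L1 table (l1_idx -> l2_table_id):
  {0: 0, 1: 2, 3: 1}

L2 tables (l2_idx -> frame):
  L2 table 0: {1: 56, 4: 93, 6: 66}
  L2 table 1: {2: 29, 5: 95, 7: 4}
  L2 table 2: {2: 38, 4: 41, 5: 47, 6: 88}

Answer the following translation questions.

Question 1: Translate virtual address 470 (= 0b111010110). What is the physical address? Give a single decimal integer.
vaddr = 470 = 0b111010110
Split: l1_idx=3, l2_idx=5, offset=6
L1[3] = 1
L2[1][5] = 95
paddr = 95 * 16 + 6 = 1526

Answer: 1526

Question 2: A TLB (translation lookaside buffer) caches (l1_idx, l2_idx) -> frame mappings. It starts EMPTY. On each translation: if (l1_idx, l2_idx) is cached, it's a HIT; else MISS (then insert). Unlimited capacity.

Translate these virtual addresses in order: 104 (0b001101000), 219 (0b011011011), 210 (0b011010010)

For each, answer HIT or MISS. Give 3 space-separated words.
vaddr=104: (0,6) not in TLB -> MISS, insert
vaddr=219: (1,5) not in TLB -> MISS, insert
vaddr=210: (1,5) in TLB -> HIT

Answer: MISS MISS HIT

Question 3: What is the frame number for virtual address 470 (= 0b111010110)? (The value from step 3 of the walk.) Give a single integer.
Answer: 95

Derivation:
vaddr = 470: l1_idx=3, l2_idx=5
L1[3] = 1; L2[1][5] = 95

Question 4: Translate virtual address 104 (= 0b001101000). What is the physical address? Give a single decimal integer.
vaddr = 104 = 0b001101000
Split: l1_idx=0, l2_idx=6, offset=8
L1[0] = 0
L2[0][6] = 66
paddr = 66 * 16 + 8 = 1064

Answer: 1064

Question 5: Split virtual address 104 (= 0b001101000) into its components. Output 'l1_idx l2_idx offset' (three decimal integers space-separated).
vaddr = 104 = 0b001101000
  top 2 bits -> l1_idx = 0
  next 3 bits -> l2_idx = 6
  bottom 4 bits -> offset = 8

Answer: 0 6 8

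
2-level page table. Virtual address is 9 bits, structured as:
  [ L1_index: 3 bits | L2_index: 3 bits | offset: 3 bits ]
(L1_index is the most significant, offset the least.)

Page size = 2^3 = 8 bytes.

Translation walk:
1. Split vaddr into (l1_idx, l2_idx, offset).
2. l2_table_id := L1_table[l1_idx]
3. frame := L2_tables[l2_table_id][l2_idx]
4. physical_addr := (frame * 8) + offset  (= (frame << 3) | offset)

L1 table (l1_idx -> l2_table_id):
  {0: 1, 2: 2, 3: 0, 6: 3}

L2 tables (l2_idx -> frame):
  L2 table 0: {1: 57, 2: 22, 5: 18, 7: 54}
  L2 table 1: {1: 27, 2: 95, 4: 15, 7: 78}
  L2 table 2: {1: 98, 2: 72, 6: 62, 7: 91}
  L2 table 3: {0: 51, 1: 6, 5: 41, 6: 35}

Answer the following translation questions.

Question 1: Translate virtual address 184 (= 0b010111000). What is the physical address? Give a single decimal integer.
Answer: 728

Derivation:
vaddr = 184 = 0b010111000
Split: l1_idx=2, l2_idx=7, offset=0
L1[2] = 2
L2[2][7] = 91
paddr = 91 * 8 + 0 = 728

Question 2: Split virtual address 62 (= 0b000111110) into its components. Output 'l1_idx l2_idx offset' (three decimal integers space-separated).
vaddr = 62 = 0b000111110
  top 3 bits -> l1_idx = 0
  next 3 bits -> l2_idx = 7
  bottom 3 bits -> offset = 6

Answer: 0 7 6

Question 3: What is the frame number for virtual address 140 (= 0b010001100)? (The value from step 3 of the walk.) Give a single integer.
Answer: 98

Derivation:
vaddr = 140: l1_idx=2, l2_idx=1
L1[2] = 2; L2[2][1] = 98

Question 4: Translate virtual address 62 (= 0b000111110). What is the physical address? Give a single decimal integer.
vaddr = 62 = 0b000111110
Split: l1_idx=0, l2_idx=7, offset=6
L1[0] = 1
L2[1][7] = 78
paddr = 78 * 8 + 6 = 630

Answer: 630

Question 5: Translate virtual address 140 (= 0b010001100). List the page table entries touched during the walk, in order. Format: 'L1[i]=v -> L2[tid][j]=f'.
vaddr = 140 = 0b010001100
Split: l1_idx=2, l2_idx=1, offset=4

Answer: L1[2]=2 -> L2[2][1]=98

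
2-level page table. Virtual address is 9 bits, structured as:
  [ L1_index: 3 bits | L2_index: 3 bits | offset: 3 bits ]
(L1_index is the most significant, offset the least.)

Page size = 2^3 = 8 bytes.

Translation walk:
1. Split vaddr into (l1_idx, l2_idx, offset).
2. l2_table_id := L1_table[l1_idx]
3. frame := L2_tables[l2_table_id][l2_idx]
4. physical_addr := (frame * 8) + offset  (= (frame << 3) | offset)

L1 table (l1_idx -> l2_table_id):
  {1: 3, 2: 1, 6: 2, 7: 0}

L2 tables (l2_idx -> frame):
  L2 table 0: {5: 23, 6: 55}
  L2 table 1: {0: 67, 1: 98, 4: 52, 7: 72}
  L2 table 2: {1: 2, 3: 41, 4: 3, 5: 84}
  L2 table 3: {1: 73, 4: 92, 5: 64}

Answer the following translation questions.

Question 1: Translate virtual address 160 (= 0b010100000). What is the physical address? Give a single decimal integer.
vaddr = 160 = 0b010100000
Split: l1_idx=2, l2_idx=4, offset=0
L1[2] = 1
L2[1][4] = 52
paddr = 52 * 8 + 0 = 416

Answer: 416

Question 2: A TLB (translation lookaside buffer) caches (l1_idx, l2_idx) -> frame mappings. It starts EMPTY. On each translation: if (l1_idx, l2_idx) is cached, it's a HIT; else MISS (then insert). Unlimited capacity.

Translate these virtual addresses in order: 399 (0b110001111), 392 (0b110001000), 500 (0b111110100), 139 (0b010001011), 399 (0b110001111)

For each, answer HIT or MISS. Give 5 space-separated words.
Answer: MISS HIT MISS MISS HIT

Derivation:
vaddr=399: (6,1) not in TLB -> MISS, insert
vaddr=392: (6,1) in TLB -> HIT
vaddr=500: (7,6) not in TLB -> MISS, insert
vaddr=139: (2,1) not in TLB -> MISS, insert
vaddr=399: (6,1) in TLB -> HIT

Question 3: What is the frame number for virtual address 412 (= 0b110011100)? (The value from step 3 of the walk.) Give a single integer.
vaddr = 412: l1_idx=6, l2_idx=3
L1[6] = 2; L2[2][3] = 41

Answer: 41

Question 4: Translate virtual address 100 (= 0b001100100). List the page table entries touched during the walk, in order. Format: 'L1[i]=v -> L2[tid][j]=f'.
vaddr = 100 = 0b001100100
Split: l1_idx=1, l2_idx=4, offset=4

Answer: L1[1]=3 -> L2[3][4]=92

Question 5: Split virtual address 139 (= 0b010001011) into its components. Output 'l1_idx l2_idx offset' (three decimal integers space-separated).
vaddr = 139 = 0b010001011
  top 3 bits -> l1_idx = 2
  next 3 bits -> l2_idx = 1
  bottom 3 bits -> offset = 3

Answer: 2 1 3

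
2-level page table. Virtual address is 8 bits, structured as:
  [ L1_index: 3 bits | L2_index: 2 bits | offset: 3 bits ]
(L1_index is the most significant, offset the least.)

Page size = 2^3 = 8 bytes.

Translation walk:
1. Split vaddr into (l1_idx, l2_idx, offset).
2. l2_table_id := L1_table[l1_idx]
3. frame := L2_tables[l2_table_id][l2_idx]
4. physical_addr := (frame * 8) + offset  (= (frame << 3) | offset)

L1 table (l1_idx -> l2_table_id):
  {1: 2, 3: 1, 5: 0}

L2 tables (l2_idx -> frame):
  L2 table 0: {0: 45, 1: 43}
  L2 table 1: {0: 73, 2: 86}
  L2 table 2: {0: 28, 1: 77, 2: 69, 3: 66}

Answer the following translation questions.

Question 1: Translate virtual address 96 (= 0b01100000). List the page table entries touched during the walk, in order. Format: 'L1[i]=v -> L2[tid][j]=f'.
vaddr = 96 = 0b01100000
Split: l1_idx=3, l2_idx=0, offset=0

Answer: L1[3]=1 -> L2[1][0]=73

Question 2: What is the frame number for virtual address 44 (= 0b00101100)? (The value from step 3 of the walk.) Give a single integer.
Answer: 77

Derivation:
vaddr = 44: l1_idx=1, l2_idx=1
L1[1] = 2; L2[2][1] = 77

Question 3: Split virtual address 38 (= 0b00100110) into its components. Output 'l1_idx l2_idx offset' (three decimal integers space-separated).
vaddr = 38 = 0b00100110
  top 3 bits -> l1_idx = 1
  next 2 bits -> l2_idx = 0
  bottom 3 bits -> offset = 6

Answer: 1 0 6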